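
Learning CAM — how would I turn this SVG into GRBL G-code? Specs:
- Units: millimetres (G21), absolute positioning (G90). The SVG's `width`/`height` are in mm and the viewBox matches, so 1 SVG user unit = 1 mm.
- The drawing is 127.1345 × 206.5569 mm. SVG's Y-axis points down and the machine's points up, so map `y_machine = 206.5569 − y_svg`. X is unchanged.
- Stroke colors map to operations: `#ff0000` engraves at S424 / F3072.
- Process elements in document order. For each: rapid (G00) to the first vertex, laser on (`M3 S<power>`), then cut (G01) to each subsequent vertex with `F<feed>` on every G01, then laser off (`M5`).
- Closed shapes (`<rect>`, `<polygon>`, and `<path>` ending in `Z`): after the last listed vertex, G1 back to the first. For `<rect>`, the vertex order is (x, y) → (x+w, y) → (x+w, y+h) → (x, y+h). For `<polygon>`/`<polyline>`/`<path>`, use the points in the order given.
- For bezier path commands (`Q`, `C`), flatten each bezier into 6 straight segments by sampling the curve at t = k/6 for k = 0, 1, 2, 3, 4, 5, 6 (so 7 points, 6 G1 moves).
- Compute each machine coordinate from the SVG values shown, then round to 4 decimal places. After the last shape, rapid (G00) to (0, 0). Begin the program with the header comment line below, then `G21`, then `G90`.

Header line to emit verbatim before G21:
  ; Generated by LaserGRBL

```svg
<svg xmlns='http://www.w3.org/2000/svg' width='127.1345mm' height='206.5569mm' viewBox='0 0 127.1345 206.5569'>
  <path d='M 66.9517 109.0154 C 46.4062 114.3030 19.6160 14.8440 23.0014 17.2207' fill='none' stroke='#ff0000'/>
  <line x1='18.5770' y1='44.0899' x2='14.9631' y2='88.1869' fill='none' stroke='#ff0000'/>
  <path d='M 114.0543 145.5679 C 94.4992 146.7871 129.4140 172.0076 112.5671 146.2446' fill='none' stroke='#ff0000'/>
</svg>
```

; Generated by LaserGRBL
G21
G90
G00 X66.9517 Y97.5415
M3 S424
G01 X56.3272 Y102.6702 F3072
G01 X45.6735 Y119.5182 F3072
G01 X36.0025 Y142.3473 F3072
G01 X28.3256 Y165.4189 F3072
G01 X23.6547 Y182.9946 F3072
G01 X23.0014 Y189.3362 F3072
M5
G00 X18.5770 Y162.4670
M3 S424
G01 X14.9631 Y118.3700 F3072
M5
G00 X114.0543 Y60.9890
M3 S424
G01 X108.3241 Y58.7264 F3072
G01 X108.7213 Y54.5466 F3072
G01 X112.2951 Y50.5323 F3072
G01 X116.0946 Y48.7666 F3072
G01 X117.1689 Y51.3323 F3072
G01 X112.5671 Y60.3123 F3072
M5
G00 X0.0000 Y0.0000

1 u = 1 mm; y_m = 206.5569 − y.

[1] `<path>` cubic bezier, #ff0000→engrave S424 F3072: (66.9517,97.5415) → (56.3272,102.6702) → (45.6735,119.5182) → (36.0025,142.3473) → (28.3256,165.4189) → (23.6547,182.9946) → (23.0014,189.3362)

[2] `<line>` line segment, #ff0000→engrave S424 F3072: (18.5770,162.4670) → (14.9631,118.3700)

[3] `<path>` cubic bezier, #ff0000→engrave S424 F3072: (114.0543,60.9890) → (108.3241,58.7264) → (108.7213,54.5466) → (112.2951,50.5323) → (116.0946,48.7666) → (117.1689,51.3323) → (112.5671,60.3123)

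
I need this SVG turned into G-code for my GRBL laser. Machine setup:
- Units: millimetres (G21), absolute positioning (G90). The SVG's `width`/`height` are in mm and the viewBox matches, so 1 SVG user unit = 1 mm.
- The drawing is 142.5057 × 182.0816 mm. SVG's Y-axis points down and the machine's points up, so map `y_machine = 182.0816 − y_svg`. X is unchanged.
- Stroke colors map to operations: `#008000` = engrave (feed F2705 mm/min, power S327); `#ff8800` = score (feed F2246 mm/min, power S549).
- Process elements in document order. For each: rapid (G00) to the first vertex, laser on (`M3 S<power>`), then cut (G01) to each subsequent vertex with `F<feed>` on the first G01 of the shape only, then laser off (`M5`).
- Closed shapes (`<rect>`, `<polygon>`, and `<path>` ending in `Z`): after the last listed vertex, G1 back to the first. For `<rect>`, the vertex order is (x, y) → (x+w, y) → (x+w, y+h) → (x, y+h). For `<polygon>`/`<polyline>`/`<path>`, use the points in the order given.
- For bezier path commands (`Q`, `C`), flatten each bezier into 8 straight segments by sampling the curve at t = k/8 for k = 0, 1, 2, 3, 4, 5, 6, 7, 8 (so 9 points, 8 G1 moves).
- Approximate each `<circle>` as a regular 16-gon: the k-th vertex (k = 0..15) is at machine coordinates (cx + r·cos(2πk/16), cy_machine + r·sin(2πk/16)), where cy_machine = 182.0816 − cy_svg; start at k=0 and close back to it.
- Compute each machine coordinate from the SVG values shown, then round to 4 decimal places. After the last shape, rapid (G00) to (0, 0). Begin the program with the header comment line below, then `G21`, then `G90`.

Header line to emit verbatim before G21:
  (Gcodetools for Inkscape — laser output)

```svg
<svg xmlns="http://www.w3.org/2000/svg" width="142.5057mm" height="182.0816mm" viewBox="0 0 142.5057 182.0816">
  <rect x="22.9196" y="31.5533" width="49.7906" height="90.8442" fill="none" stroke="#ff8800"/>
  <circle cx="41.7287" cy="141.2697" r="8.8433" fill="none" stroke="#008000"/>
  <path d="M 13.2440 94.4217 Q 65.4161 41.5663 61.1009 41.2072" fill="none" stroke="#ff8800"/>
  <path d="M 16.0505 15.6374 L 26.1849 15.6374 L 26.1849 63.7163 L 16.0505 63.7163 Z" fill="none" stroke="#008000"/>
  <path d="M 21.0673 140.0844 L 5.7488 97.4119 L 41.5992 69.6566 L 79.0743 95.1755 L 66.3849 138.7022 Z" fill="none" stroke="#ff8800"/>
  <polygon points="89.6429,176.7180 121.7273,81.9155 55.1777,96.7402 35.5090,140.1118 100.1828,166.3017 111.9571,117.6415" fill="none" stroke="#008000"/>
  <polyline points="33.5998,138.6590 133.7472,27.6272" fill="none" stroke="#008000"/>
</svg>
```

(Gcodetools for Inkscape — laser output)
G21
G90
G00 X22.9196 Y150.5283
M3 S549
G01 X72.7102 Y150.5283 F2246
G01 X72.7102 Y59.6841
G01 X22.9196 Y59.6841
G01 X22.9196 Y150.5283
M5
G00 X50.5720 Y40.8119
M3 S327
G01 X49.8988 Y44.1961 F2705
G01 X47.9819 Y47.0651
G01 X45.1129 Y48.9820
G01 X41.7287 Y49.6552
G01 X38.3445 Y48.9820
G01 X35.4755 Y47.0651
G01 X33.5586 Y44.1961
G01 X32.8854 Y40.8119
G01 X33.5586 Y37.4277
G01 X35.4755 Y34.5587
G01 X38.3445 Y32.6418
G01 X41.7287 Y31.9686
G01 X45.1129 Y32.6418
G01 X47.9819 Y34.5587
G01 X49.8988 Y37.4277
G01 X50.5720 Y40.8119
M5
G00 X13.2440 Y87.6599
M3 S549
G01 X25.4044 Y100.0535 F2246
G01 X35.7996 Y110.8066
G01 X44.4295 Y119.9192
G01 X51.2943 Y127.3912
G01 X56.3938 Y133.2228
G01 X59.7280 Y137.4138
G01 X61.2971 Y139.9644
G01 X61.1009 Y140.8744
M5
G00 X16.0505 Y166.4442
M3 S327
G01 X26.1849 Y166.4442 F2705
G01 X26.1849 Y118.3653
G01 X16.0505 Y118.3653
G01 X16.0505 Y166.4442
M5
G00 X21.0673 Y41.9972
M3 S549
G01 X5.7488 Y84.6697 F2246
G01 X41.5992 Y112.4250
G01 X79.0743 Y86.9061
G01 X66.3849 Y43.3794
G01 X21.0673 Y41.9972
M5
G00 X89.6429 Y5.3636
M3 S327
G01 X121.7273 Y100.1661 F2705
G01 X55.1777 Y85.3414
G01 X35.5090 Y41.9698
G01 X100.1828 Y15.7799
G01 X111.9571 Y64.4401
G01 X89.6429 Y5.3636
M5
G00 X33.5998 Y43.4226
M3 S327
G01 X133.7472 Y154.4544 F2705
M5
G00 X0.0000 Y0.0000

1 u = 1 mm; y_m = 182.0816 − y.

[1] `<rect>` rectangle, #ff8800→score S549 F2246: (22.9196,150.5283) → (72.7102,150.5283) → (72.7102,59.6841) → (22.9196,59.6841) → (22.9196,150.5283) (closed)

[2] `<circle>` circle, #008000→engrave S327 F2705: (50.5720,40.8119) → (49.8988,44.1961) → (47.9819,47.0651) → (45.1129,48.9820) → (41.7287,49.6552) → (38.3445,48.9820) → (35.4755,47.0651) → (33.5586,44.1961) → (32.8854,40.8119) → (33.5586,37.4277) → (35.4755,34.5587) → (38.3445,32.6418) → (41.7287,31.9686) → (45.1129,32.6418) → (47.9819,34.5587) → (49.8988,37.4277) → (50.5720,40.8119) (closed)

[3] `<path>` quadratic bezier, #ff8800→score S549 F2246: (13.2440,87.6599) → (25.4044,100.0535) → (35.7996,110.8066) → (44.4295,119.9192) → (51.2943,127.3912) → (56.3938,133.2228) → (59.7280,137.4138) → (61.2971,139.9644) → (61.1009,140.8744)

[4] `<path>` rectangle, #008000→engrave S327 F2705: (16.0505,166.4442) → (26.1849,166.4442) → (26.1849,118.3653) → (16.0505,118.3653) → (16.0505,166.4442) (closed)

[5] `<path>` regular polygon, #ff8800→score S549 F2246: (21.0673,41.9972) → (5.7488,84.6697) → (41.5992,112.4250) → (79.0743,86.9061) → (66.3849,43.3794) → (21.0673,41.9972) (closed)

[6] `<polygon>` closed polygon, #008000→engrave S327 F2705: (89.6429,5.3636) → (121.7273,100.1661) → (55.1777,85.3414) → (35.5090,41.9698) → (100.1828,15.7799) → (111.9571,64.4401) → (89.6429,5.3636) (closed)

[7] `<polyline>` line segment, #008000→engrave S327 F2705: (33.5998,43.4226) → (133.7472,154.4544)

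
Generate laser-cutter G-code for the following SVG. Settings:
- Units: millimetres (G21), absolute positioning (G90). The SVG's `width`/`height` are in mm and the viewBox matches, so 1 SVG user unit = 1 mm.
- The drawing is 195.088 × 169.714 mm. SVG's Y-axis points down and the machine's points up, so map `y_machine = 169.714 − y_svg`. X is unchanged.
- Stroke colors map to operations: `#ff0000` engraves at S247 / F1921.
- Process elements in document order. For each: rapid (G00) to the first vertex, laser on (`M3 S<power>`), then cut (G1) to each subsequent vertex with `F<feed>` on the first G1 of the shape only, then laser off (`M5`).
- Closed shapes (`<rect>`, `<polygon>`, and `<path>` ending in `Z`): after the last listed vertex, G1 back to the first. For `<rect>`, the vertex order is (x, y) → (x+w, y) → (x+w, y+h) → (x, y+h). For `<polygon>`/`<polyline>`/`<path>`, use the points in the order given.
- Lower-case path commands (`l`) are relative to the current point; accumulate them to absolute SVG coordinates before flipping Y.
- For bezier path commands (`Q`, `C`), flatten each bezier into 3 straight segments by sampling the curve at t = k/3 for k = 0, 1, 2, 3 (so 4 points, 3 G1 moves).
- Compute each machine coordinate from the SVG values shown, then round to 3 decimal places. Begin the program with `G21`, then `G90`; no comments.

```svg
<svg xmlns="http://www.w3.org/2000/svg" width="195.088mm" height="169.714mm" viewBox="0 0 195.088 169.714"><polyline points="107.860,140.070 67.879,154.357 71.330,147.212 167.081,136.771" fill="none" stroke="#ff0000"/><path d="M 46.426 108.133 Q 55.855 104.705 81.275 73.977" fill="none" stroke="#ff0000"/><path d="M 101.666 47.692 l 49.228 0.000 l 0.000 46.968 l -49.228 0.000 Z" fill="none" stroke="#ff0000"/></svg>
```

G21
G90
G00 X107.860 Y29.644
M3 S247
G1 X67.879 Y15.357 F1921
G1 X71.330 Y22.502
G1 X167.081 Y32.943
M5
G00 X46.426 Y61.581
M3 S247
G1 X54.489 Y66.900 F1921
G1 X66.105 Y78.285
G1 X81.275 Y95.737
M5
G00 X101.666 Y122.022
M3 S247
G1 X150.894 Y122.022 F1921
G1 X150.894 Y75.054
G1 X101.666 Y75.054
G1 X101.666 Y122.022
M5

Since the viewBox matches the mm dimensions, user units are millimetres directly. The only transform is the Y-flip y_m = 169.714 − y_svg.

Shape 1 is a open polyline drawn with `<polyline>`. Its stroke #ff0000 means engrave at S247, F1921. After flipping Y the toolpath is (107.860,29.644) → (67.879,15.357) → (71.330,22.502) → (167.081,32.943).

Shape 2 is a quadratic bezier drawn with `<path>`. Its stroke #ff0000 means engrave at S247, F1921. After flipping Y the toolpath is (46.426,61.581) → (54.489,66.900) → (66.105,78.285) → (81.275,95.737).

Shape 3 is a rectangle drawn with `<path>`. Its stroke #ff0000 means engrave at S247, F1921. After flipping Y the toolpath is (101.666,122.022) → (150.894,122.022) → (150.894,75.054) → (101.666,75.054) → (101.666,122.022), returning to the start.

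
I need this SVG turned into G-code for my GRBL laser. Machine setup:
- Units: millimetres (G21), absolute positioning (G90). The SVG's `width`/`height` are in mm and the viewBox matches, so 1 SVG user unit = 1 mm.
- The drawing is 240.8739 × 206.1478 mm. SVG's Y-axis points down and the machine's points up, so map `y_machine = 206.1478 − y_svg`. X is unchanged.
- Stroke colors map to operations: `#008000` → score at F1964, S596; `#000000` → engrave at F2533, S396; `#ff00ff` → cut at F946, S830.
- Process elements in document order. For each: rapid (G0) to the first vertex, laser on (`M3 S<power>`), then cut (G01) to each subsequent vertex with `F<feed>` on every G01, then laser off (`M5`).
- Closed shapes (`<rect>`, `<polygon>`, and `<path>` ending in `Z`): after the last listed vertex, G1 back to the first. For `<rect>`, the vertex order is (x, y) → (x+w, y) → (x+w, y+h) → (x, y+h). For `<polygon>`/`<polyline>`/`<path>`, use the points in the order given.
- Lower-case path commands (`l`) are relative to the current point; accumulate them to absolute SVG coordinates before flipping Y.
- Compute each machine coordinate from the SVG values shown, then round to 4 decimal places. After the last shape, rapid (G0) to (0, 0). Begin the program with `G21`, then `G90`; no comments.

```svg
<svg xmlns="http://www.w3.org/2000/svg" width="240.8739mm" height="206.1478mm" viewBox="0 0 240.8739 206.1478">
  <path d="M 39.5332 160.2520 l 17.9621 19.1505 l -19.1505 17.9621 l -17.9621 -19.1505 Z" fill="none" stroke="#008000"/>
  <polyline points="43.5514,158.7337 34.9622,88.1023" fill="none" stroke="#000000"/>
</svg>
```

viewBox `0 0 240.8739 206.1478` with mm width/height → 1 unit = 1 mm. Flip: y_m = 206.1478 − y_svg.

**Shape 1** — `<path>` regular polygon, stroke `#008000` → score (S596, F1964). Machine vertices: (39.5332,45.8958) → (57.4953,26.7453) → (38.3448,8.7832) → (20.3827,27.9337) → (39.5332,45.8958). Closed: final G1 returns to the first vertex.

**Shape 2** — `<polyline>` line segment, stroke `#000000` → engrave (S396, F2533). Machine vertices: (43.5514,47.4141) → (34.9622,118.0455). Open path.

G21
G90
G0 X39.5332 Y45.8958
M3 S596
G01 X57.4953 Y26.7453 F1964
G01 X38.3448 Y8.7832 F1964
G01 X20.3827 Y27.9337 F1964
G01 X39.5332 Y45.8958 F1964
M5
G0 X43.5514 Y47.4141
M3 S396
G01 X34.9622 Y118.0455 F2533
M5
G0 X0.0000 Y0.0000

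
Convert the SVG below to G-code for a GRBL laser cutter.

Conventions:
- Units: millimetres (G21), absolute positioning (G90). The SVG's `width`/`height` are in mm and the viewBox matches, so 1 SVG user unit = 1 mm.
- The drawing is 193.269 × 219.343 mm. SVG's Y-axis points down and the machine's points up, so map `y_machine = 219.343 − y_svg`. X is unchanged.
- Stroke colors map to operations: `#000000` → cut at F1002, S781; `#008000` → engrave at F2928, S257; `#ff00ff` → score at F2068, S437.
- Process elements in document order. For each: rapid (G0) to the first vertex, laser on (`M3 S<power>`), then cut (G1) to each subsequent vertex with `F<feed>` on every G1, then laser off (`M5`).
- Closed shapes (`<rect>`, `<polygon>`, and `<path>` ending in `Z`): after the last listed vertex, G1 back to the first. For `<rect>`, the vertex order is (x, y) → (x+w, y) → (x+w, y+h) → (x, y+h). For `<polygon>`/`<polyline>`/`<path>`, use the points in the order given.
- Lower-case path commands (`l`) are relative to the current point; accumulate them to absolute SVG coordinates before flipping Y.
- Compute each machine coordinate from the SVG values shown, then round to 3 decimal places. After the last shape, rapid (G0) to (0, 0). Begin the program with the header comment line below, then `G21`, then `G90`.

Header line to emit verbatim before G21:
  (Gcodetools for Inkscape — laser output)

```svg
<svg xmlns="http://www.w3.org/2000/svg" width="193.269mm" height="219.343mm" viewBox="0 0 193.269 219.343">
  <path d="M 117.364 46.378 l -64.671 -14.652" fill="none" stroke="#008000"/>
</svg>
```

(Gcodetools for Inkscape — laser output)
G21
G90
G0 X117.364 Y172.965
M3 S257
G1 X52.693 Y187.617 F2928
M5
G0 X0.000 Y0.000

1 u = 1 mm; y_m = 219.343 − y.

[1] `<path>` line segment, #008000→engrave S257 F2928: (117.364,172.965) → (52.693,187.617)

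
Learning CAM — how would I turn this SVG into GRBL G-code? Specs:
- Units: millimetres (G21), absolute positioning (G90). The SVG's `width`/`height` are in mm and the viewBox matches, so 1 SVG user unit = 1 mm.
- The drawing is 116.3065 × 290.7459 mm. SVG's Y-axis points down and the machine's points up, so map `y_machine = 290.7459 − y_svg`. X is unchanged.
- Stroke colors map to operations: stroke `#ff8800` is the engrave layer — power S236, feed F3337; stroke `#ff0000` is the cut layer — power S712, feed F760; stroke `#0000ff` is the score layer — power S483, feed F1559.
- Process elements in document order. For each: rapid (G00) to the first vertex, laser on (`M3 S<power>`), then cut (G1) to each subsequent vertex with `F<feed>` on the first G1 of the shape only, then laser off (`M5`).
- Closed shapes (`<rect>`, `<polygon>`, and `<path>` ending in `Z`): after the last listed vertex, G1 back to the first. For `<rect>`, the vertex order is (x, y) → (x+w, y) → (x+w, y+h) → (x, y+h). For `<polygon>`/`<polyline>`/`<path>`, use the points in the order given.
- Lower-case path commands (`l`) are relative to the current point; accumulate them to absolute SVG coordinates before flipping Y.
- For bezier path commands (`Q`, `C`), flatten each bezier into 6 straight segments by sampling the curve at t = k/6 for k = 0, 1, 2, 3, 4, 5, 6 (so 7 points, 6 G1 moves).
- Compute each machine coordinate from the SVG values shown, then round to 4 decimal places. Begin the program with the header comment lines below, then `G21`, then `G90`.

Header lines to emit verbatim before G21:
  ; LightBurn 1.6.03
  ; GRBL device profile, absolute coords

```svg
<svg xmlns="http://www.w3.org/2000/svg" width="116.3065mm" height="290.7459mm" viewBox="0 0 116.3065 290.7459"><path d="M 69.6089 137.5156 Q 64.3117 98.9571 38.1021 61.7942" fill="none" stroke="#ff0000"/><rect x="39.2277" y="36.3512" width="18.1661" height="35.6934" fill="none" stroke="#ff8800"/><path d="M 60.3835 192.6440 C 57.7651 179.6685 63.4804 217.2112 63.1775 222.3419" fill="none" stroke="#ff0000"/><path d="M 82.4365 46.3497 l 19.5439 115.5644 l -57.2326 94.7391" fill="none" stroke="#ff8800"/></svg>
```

; LightBurn 1.6.03
; GRBL device profile, absolute coords
G21
G90
G00 X69.6089 Y153.2303
M3 S712
G1 X67.2623 Y166.0444 F760
G1 X63.7538 Y178.7809
G1 X59.0836 Y191.4399
G1 X53.2516 Y204.0214
G1 X46.2577 Y216.5253
G1 X38.1021 Y228.9517
M5
G00 X39.2277 Y254.3947
M3 S236
G1 X57.3938 Y254.3947 F3337
G1 X57.3938 Y218.7013
G1 X39.2277 Y218.7013
G1 X39.2277 Y254.3947
M5
G00 X60.3835 Y98.1019
M3 S712
G1 X59.7023 Y100.7637 F760
G1 X60.0114 Y97.3095
G1 X60.9122 Y90.0428
G1 X62.0059 Y81.2672
G1 X62.8939 Y73.2864
G1 X63.1775 Y68.4040
M5
G00 X82.4365 Y244.3962
M3 S236
G1 X101.9804 Y128.8318 F3337
G1 X44.7478 Y34.0927
M5

1 u = 1 mm; y_m = 290.7459 − y.

[1] `<path>` quadratic bezier, #ff0000→cut S712 F760: (69.6089,153.2303) → (67.2623,166.0444) → (63.7538,178.7809) → (59.0836,191.4399) → (53.2516,204.0214) → (46.2577,216.5253) → (38.1021,228.9517)

[2] `<rect>` rectangle, #ff8800→engrave S236 F3337: (39.2277,254.3947) → (57.3938,254.3947) → (57.3938,218.7013) → (39.2277,218.7013) → (39.2277,254.3947) (closed)

[3] `<path>` cubic bezier, #ff0000→cut S712 F760: (60.3835,98.1019) → (59.7023,100.7637) → (60.0114,97.3095) → (60.9122,90.0428) → (62.0059,81.2672) → (62.8939,73.2864) → (63.1775,68.4040)

[4] `<path>` open polyline, #ff8800→engrave S236 F3337: (82.4365,244.3962) → (101.9804,128.8318) → (44.7478,34.0927)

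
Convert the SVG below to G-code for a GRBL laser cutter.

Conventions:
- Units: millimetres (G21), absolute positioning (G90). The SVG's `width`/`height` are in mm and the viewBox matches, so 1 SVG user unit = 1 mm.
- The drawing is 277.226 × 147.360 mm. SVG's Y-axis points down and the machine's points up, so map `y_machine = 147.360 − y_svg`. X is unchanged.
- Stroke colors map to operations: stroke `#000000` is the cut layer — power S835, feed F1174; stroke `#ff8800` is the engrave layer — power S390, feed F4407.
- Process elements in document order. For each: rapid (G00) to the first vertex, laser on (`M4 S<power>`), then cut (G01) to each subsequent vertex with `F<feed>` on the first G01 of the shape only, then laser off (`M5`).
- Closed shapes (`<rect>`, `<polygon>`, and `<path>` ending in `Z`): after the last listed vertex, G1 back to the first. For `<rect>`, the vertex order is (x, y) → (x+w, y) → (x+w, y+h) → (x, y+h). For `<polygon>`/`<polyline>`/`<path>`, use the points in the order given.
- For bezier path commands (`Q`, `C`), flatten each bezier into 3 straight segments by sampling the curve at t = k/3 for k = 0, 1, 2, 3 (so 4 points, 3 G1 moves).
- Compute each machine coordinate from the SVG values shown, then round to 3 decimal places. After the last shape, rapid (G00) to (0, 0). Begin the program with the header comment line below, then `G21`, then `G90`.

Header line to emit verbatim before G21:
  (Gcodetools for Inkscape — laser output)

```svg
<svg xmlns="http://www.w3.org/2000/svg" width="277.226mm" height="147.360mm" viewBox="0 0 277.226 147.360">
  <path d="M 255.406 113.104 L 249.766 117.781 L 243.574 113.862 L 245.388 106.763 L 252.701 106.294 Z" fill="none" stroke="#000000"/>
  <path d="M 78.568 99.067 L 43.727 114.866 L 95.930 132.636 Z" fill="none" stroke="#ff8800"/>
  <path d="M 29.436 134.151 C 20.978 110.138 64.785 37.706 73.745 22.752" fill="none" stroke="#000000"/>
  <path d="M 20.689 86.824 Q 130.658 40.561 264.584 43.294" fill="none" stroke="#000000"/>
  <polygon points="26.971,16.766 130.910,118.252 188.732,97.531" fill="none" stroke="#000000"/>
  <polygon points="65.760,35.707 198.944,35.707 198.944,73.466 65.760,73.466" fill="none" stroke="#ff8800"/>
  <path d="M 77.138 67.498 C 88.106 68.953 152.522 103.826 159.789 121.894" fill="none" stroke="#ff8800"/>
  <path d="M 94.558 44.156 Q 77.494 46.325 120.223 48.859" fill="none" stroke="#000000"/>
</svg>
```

viewBox `0 0 277.226 147.360` with mm width/height → 1 unit = 1 mm. Flip: y_m = 147.360 − y_svg.

**Shape 1** — `<path>` regular polygon, stroke `#000000` → cut (S835, F1174). Machine vertices: (255.406,34.256) → (249.766,29.579) → (243.574,33.498) → (245.388,40.597) → (252.701,41.066) → (255.406,34.256). Closed: final G1 returns to the first vertex.

**Shape 2** — `<path>` closed polygon, stroke `#ff8800` → engrave (S390, F4407). Machine vertices: (78.568,48.293) → (43.727,32.494) → (95.930,14.724) → (78.568,48.293). Closed: final G1 returns to the first vertex.

**Shape 3** — `<path>` cubic bezier, stroke `#000000` → cut (S835, F1174). Control points (SVG): P0=(29.436,134.151), P1=(20.978,110.138), P2=(64.785,37.706), P3=(73.745,22.752); sampled at t=k/3. Machine vertices: (29.436,13.209) → (35.173,49.440) → (56.396,94.417) → (73.745,124.608). Open path.

**Shape 4** — `<path>` quadratic bezier, stroke `#000000` → cut (S835, F1174). Control points (SVG): P0=(20.689,86.824), P1=(130.658,40.561), P2=(264.584,43.294); sampled at t=k/3. Machine vertices: (20.689,60.536) → (96.664,85.934) → (177.962,100.444) → (264.584,104.066). Open path.

**Shape 5** — `<polygon>` closed polygon, stroke `#000000` → cut (S835, F1174). Machine vertices: (26.971,130.594) → (130.910,29.108) → (188.732,49.829) → (26.971,130.594). Closed: final G1 returns to the first vertex.

**Shape 6** — `<polygon>` rectangle, stroke `#ff8800` → engrave (S390, F4407). Machine vertices: (65.760,111.653) → (198.944,111.653) → (198.944,73.894) → (65.760,73.894) → (65.760,111.653). Closed: final G1 returns to the first vertex.

**Shape 7** — `<path>` cubic bezier, stroke `#ff8800` → engrave (S390, F4407). Control points (SVG): P0=(77.138,67.498), P1=(88.106,68.953), P2=(152.522,103.826), P3=(159.789,121.894); sampled at t=k/3. Machine vertices: (77.138,79.862) → (101.826,69.128) → (137.569,47.276) → (159.789,25.466). Open path.

**Shape 8** — `<path>` quadratic bezier, stroke `#000000` → cut (S835, F1174). Control points (SVG): P0=(94.558,44.156), P1=(77.494,46.325), P2=(120.223,48.859); sampled at t=k/3. Machine vertices: (94.558,103.204) → (89.826,101.717) → (98.381,100.150) → (120.223,98.501). Open path.

(Gcodetools for Inkscape — laser output)
G21
G90
G00 X255.406 Y34.256
M4 S835
G01 X249.766 Y29.579 F1174
G01 X243.574 Y33.498
G01 X245.388 Y40.597
G01 X252.701 Y41.066
G01 X255.406 Y34.256
M5
G00 X78.568 Y48.293
M4 S390
G01 X43.727 Y32.494 F4407
G01 X95.930 Y14.724
G01 X78.568 Y48.293
M5
G00 X29.436 Y13.209
M4 S835
G01 X35.173 Y49.440 F1174
G01 X56.396 Y94.417
G01 X73.745 Y124.608
M5
G00 X20.689 Y60.536
M4 S835
G01 X96.664 Y85.934 F1174
G01 X177.962 Y100.444
G01 X264.584 Y104.066
M5
G00 X26.971 Y130.594
M4 S835
G01 X130.910 Y29.108 F1174
G01 X188.732 Y49.829
G01 X26.971 Y130.594
M5
G00 X65.760 Y111.653
M4 S390
G01 X198.944 Y111.653 F4407
G01 X198.944 Y73.894
G01 X65.760 Y73.894
G01 X65.760 Y111.653
M5
G00 X77.138 Y79.862
M4 S390
G01 X101.826 Y69.128 F4407
G01 X137.569 Y47.276
G01 X159.789 Y25.466
M5
G00 X94.558 Y103.204
M4 S835
G01 X89.826 Y101.717 F1174
G01 X98.381 Y100.150
G01 X120.223 Y98.501
M5
G00 X0.000 Y0.000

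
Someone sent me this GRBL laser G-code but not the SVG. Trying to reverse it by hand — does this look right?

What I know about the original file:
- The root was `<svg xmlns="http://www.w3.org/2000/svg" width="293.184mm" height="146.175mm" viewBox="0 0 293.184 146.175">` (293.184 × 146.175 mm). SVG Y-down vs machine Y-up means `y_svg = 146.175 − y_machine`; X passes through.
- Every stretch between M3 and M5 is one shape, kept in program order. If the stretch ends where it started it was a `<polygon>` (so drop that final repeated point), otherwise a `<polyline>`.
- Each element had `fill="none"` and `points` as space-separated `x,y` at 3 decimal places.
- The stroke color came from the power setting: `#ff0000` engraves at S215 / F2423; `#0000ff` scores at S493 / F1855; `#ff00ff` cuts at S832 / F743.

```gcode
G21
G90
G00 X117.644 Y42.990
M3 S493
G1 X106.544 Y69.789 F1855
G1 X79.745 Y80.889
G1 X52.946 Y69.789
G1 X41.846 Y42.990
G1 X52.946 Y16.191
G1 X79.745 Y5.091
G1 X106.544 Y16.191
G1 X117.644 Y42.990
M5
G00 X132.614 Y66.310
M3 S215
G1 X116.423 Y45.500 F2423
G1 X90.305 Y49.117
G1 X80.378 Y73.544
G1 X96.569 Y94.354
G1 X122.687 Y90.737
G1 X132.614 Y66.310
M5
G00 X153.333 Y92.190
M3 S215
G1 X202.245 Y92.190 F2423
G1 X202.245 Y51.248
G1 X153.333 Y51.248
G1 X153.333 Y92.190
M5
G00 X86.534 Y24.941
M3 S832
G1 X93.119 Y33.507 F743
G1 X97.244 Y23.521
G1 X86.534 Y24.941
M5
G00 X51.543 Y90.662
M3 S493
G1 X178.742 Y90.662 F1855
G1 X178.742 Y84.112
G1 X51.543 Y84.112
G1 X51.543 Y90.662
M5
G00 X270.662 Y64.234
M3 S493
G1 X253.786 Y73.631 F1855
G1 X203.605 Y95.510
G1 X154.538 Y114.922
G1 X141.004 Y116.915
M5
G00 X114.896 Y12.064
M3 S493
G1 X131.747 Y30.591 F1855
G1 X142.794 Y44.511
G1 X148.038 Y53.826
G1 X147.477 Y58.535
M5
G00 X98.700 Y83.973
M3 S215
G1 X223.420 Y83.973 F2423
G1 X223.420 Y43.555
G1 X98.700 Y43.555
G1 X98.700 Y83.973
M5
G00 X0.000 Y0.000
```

Machine Y-up, SVG Y-down with viewBox height 146.175, so y_svg = 146.175 − y_machine; X carries over.

Run 1: S493 ⇒ score layer `#0000ff`. The run returns to its start, so emit a `<polygon>` with points (Y-flipped): 117.644,103.185 106.544,76.386 79.745,65.286 52.946,76.386 41.846,103.185 52.946,129.984 79.745,141.084 106.544,129.984.

Run 2: S215 ⇒ engrave layer `#ff0000`. The run returns to its start, so emit a `<polygon>` with points (Y-flipped): 132.614,79.865 116.423,100.675 90.305,97.058 80.378,72.631 96.569,51.821 122.687,55.438.

Run 3: S215 ⇒ engrave layer `#ff0000`. The run returns to its start, so emit a `<polygon>` with points (Y-flipped): 153.333,53.985 202.245,53.985 202.245,94.927 153.333,94.927.

Run 4: S832 ⇒ cut layer `#ff00ff`. The run returns to its start, so emit a `<polygon>` with points (Y-flipped): 86.534,121.234 93.119,112.668 97.244,122.654.

Run 5: power S493 maps to stroke `#0000ff` (score). The run returns to its start, so emit a `<polygon>` with points (Y-flipped): 51.543,55.513 178.742,55.513 178.742,62.063 51.543,62.063.

Run 6: power S493 maps to stroke `#0000ff` (score). The run is open, so emit a `<polyline>` with points (Y-flipped): 270.662,81.941 253.786,72.544 203.605,50.665 154.538,31.253 141.004,29.260.

Run 7: power S493 maps to stroke `#0000ff` (score). The run is open, so emit a `<polyline>` with points (Y-flipped): 114.896,134.111 131.747,115.584 142.794,101.664 148.038,92.349 147.477,87.640.

Run 8: the run's S215 means `#ff0000` (engrave). The run returns to its start, so emit a `<polygon>` with points (Y-flipped): 98.700,62.202 223.420,62.202 223.420,102.620 98.700,102.620.

<svg xmlns="http://www.w3.org/2000/svg" width="293.184mm" height="146.175mm" viewBox="0 0 293.184 146.175">
  <polygon points="117.644,103.185 106.544,76.386 79.745,65.286 52.946,76.386 41.846,103.185 52.946,129.984 79.745,141.084 106.544,129.984" fill="none" stroke="#0000ff"/>
  <polygon points="132.614,79.865 116.423,100.675 90.305,97.058 80.378,72.631 96.569,51.821 122.687,55.438" fill="none" stroke="#ff0000"/>
  <polygon points="153.333,53.985 202.245,53.985 202.245,94.927 153.333,94.927" fill="none" stroke="#ff0000"/>
  <polygon points="86.534,121.234 93.119,112.668 97.244,122.654" fill="none" stroke="#ff00ff"/>
  <polygon points="51.543,55.513 178.742,55.513 178.742,62.063 51.543,62.063" fill="none" stroke="#0000ff"/>
  <polyline points="270.662,81.941 253.786,72.544 203.605,50.665 154.538,31.253 141.004,29.260" fill="none" stroke="#0000ff"/>
  <polyline points="114.896,134.111 131.747,115.584 142.794,101.664 148.038,92.349 147.477,87.640" fill="none" stroke="#0000ff"/>
  <polygon points="98.700,62.202 223.420,62.202 223.420,102.620 98.700,102.620" fill="none" stroke="#ff0000"/>
</svg>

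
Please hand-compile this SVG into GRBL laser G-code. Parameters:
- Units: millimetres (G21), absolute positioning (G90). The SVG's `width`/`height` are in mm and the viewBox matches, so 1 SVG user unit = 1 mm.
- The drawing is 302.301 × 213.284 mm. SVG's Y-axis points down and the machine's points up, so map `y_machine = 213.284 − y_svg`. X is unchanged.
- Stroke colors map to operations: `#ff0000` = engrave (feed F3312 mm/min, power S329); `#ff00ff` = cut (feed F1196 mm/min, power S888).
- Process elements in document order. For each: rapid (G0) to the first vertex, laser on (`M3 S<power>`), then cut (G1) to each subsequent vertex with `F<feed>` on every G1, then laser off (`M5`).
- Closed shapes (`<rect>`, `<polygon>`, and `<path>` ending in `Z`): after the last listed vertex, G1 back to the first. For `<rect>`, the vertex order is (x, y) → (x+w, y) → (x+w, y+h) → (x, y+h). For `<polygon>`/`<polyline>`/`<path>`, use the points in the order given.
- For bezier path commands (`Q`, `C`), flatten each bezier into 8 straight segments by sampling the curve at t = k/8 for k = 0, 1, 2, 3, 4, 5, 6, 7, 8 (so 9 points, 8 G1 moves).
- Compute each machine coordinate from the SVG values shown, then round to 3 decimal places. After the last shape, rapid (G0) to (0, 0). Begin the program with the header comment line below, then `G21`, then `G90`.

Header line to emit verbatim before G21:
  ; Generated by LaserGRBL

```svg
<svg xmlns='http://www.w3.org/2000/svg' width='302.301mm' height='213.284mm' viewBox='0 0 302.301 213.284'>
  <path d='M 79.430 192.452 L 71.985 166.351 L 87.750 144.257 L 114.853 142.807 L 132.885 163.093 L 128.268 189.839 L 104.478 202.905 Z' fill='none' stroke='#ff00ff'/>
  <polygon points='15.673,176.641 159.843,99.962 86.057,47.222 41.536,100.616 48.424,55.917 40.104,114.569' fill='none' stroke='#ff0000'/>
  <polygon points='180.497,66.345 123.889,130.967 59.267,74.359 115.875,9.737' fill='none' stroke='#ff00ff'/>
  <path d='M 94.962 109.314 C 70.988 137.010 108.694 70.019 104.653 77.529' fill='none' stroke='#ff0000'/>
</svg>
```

; Generated by LaserGRBL
G21
G90
G0 X79.430 Y20.832
M3 S888
G1 X71.985 Y46.933 F1196
G1 X87.750 Y69.027 F1196
G1 X114.853 Y70.477 F1196
G1 X132.885 Y50.191 F1196
G1 X128.268 Y23.445 F1196
G1 X104.478 Y10.379 F1196
G1 X79.430 Y20.832 F1196
M5
G0 X15.673 Y36.643
M3 S329
G1 X159.843 Y113.322 F3312
G1 X86.057 Y166.062 F3312
G1 X41.536 Y112.668 F3312
G1 X48.424 Y157.367 F3312
G1 X40.104 Y98.715 F3312
G1 X15.673 Y36.643 F3312
M5
G0 X180.497 Y146.939
M3 S888
G1 X123.889 Y82.317 F1196
G1 X59.267 Y138.925 F1196
G1 X115.875 Y203.547 F1196
G1 X180.497 Y146.939 F1196
M5
G0 X94.962 Y103.970
M3 S329
G1 X88.661 Y97.692 F3312
G1 X86.930 Y98.308 F3312
G1 X88.558 Y103.836 F3312
G1 X92.333 Y112.293 F3312
G1 X97.041 Y121.696 F3312
G1 X101.472 Y130.062 F3312
G1 X104.413 Y135.409 F3312
G1 X104.653 Y135.755 F3312
M5
G0 X0.000 Y0.000

1 u = 1 mm; y_m = 213.284 − y.

[1] `<path>` regular polygon, #ff00ff→cut S888 F1196: (79.430,20.832) → (71.985,46.933) → (87.750,69.027) → (114.853,70.477) → (132.885,50.191) → (128.268,23.445) → (104.478,10.379) → (79.430,20.832) (closed)

[2] `<polygon>` closed polygon, #ff0000→engrave S329 F3312: (15.673,36.643) → (159.843,113.322) → (86.057,166.062) → (41.536,112.668) → (48.424,157.367) → (40.104,98.715) → (15.673,36.643) (closed)

[3] `<polygon>` regular polygon, #ff00ff→cut S888 F1196: (180.497,146.939) → (123.889,82.317) → (59.267,138.925) → (115.875,203.547) → (180.497,146.939) (closed)

[4] `<path>` cubic bezier, #ff0000→engrave S329 F3312: (94.962,103.970) → (88.661,97.692) → (86.930,98.308) → (88.558,103.836) → (92.333,112.293) → (97.041,121.696) → (101.472,130.062) → (104.413,135.409) → (104.653,135.755)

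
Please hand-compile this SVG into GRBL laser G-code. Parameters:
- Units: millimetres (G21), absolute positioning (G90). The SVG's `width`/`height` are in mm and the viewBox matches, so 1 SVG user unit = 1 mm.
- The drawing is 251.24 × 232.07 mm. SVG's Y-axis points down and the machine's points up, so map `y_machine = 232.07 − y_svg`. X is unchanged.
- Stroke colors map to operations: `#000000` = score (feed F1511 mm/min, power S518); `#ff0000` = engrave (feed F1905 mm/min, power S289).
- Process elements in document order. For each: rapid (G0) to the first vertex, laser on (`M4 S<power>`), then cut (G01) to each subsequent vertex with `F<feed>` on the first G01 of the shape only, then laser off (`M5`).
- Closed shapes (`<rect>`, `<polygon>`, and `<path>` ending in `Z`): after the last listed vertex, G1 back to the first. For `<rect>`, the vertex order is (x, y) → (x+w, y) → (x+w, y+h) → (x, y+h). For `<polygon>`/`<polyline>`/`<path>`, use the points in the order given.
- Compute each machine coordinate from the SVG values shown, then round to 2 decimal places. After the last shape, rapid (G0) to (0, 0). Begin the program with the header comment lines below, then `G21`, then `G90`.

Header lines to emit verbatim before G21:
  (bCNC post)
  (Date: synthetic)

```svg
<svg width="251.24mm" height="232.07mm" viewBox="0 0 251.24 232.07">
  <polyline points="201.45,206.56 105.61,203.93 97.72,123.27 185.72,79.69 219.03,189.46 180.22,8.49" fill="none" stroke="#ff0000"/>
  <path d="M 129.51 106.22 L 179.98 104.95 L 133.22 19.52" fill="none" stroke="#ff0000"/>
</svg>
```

(bCNC post)
(Date: synthetic)
G21
G90
G0 X201.45 Y25.51
M4 S289
G01 X105.61 Y28.14 F1905
G01 X97.72 Y108.80
G01 X185.72 Y152.38
G01 X219.03 Y42.61
G01 X180.22 Y223.58
M5
G0 X129.51 Y125.85
M4 S289
G01 X179.98 Y127.12 F1905
G01 X133.22 Y212.55
M5
G0 X0.00 Y0.00

1 u = 1 mm; y_m = 232.07 − y.

[1] `<polyline>` open polyline, #ff0000→engrave S289 F1905: (201.45,25.51) → (105.61,28.14) → (97.72,108.80) → (185.72,152.38) → (219.03,42.61) → (180.22,223.58)

[2] `<path>` open polyline, #ff0000→engrave S289 F1905: (129.51,125.85) → (179.98,127.12) → (133.22,212.55)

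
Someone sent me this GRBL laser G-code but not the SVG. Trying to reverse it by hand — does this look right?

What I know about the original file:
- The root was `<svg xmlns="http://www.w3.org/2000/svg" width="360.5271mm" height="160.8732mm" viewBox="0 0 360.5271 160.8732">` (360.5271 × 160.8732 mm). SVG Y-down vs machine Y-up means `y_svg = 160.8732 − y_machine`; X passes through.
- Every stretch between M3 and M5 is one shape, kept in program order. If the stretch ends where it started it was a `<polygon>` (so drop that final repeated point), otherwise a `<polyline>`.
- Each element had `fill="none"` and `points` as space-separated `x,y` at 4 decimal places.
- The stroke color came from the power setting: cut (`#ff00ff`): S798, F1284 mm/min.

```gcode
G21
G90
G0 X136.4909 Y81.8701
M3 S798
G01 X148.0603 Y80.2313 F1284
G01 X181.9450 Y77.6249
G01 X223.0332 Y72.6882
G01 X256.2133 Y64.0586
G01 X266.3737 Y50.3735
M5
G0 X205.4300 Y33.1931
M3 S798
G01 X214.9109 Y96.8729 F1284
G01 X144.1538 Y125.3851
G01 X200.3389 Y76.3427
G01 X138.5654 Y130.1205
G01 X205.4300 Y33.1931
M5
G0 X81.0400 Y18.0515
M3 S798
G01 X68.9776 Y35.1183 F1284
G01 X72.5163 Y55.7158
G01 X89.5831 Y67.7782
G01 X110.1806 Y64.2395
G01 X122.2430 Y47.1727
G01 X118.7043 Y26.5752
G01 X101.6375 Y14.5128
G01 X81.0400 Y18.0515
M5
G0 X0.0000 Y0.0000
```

<svg xmlns="http://www.w3.org/2000/svg" width="360.5271mm" height="160.8732mm" viewBox="0 0 360.5271 160.8732">
  <polyline points="136.4909,79.0031 148.0603,80.6419 181.9450,83.2483 223.0332,88.1850 256.2133,96.8146 266.3737,110.4997" fill="none" stroke="#ff00ff"/>
  <polygon points="205.4300,127.6801 214.9109,64.0003 144.1538,35.4881 200.3389,84.5305 138.5654,30.7527" fill="none" stroke="#ff00ff"/>
  <polygon points="81.0400,142.8217 68.9776,125.7549 72.5163,105.1574 89.5831,93.0950 110.1806,96.6337 122.2430,113.7005 118.7043,134.2980 101.6375,146.3604" fill="none" stroke="#ff00ff"/>
</svg>

Machine Y-up, SVG Y-down with viewBox height 160.8732, so y_svg = 160.8732 − y_machine; X carries over. Every run uses S798, so all elements get stroke `#ff00ff` (cut).

Run 1: The run is open, so emit a `<polyline>` with points (Y-flipped): 136.4909,79.0031 148.0603,80.6419 181.9450,83.2483 223.0332,88.1850 256.2133,96.8146 266.3737,110.4997.

Run 2: The run returns to its start, so emit a `<polygon>` with points (Y-flipped): 205.4300,127.6801 214.9109,64.0003 144.1538,35.4881 200.3389,84.5305 138.5654,30.7527.

Run 3: The run returns to its start, so emit a `<polygon>` with points (Y-flipped): 81.0400,142.8217 68.9776,125.7549 72.5163,105.1574 89.5831,93.0950 110.1806,96.6337 122.2430,113.7005 118.7043,134.2980 101.6375,146.3604.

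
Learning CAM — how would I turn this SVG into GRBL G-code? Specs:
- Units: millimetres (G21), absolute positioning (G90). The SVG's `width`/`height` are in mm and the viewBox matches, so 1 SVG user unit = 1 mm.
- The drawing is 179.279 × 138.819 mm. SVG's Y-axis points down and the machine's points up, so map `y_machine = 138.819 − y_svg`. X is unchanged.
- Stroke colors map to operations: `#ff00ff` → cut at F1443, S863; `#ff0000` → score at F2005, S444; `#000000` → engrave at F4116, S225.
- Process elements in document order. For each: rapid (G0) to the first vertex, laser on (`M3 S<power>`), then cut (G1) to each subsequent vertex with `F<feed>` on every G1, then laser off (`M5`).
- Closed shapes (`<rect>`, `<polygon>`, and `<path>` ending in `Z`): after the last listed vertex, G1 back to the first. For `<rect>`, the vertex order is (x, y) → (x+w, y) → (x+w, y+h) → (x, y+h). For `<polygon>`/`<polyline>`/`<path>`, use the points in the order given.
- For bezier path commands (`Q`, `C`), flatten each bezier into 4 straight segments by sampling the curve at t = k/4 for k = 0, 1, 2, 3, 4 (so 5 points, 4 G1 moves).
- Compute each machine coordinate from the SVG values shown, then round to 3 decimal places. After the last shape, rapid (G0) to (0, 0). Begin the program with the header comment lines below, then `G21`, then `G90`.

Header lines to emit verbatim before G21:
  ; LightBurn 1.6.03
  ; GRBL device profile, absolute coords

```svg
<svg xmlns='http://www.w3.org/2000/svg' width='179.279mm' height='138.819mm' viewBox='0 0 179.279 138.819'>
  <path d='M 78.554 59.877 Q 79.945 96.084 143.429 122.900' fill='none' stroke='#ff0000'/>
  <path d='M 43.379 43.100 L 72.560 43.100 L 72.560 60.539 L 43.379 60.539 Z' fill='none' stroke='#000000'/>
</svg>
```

Since the viewBox matches the mm dimensions, user units are millimetres directly. The only transform is the Y-flip y_m = 138.819 − y_svg.

Shape 1 is a quadratic bezier drawn with `<path>`. Its stroke #ff0000 means score at S444, F2005. After flipping Y the toolpath is (78.554,78.942) → (83.130,61.425) → (95.468,45.083) → (115.568,29.914) → (143.429,15.919).

Shape 2 is a rectangle drawn with `<path>`. Its stroke #000000 means engrave at S225, F4116. After flipping Y the toolpath is (43.379,95.719) → (72.560,95.719) → (72.560,78.280) → (43.379,78.280) → (43.379,95.719), returning to the start.

; LightBurn 1.6.03
; GRBL device profile, absolute coords
G21
G90
G0 X78.554 Y78.942
M3 S444
G1 X83.130 Y61.425 F2005
G1 X95.468 Y45.083 F2005
G1 X115.568 Y29.914 F2005
G1 X143.429 Y15.919 F2005
M5
G0 X43.379 Y95.719
M3 S225
G1 X72.560 Y95.719 F4116
G1 X72.560 Y78.280 F4116
G1 X43.379 Y78.280 F4116
G1 X43.379 Y95.719 F4116
M5
G0 X0.000 Y0.000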